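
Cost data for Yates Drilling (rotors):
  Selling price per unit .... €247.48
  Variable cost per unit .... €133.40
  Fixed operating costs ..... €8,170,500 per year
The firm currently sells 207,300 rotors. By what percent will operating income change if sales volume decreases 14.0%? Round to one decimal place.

At 207,300 units, contribution = 207,300 × €114.08 = €23,648,784.00.
Subtracting fixed costs: EBIT = €23,648,784.00 − €8,170,500 = €15,478,284.00.
DOL = contribution ÷ EBIT = €23,648,784.00 ÷ €15,478,284.00 = 1.5279.
Operating income changes by 1.5279 × -14.0% = -21.4%.

-21.4%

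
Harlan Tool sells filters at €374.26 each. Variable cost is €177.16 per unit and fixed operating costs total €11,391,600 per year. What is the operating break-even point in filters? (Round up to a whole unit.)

Each unit contributes €374.26 − €177.16 = €197.10.
Units to break even: €11,391,600 ÷ €197.10 = 57,796.04, rounded up to 57,797.

57,797 filters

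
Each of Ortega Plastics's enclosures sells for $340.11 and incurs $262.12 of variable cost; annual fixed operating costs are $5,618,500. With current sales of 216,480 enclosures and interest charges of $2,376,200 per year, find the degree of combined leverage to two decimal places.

1.90

At 216,480 units, contribution = 216,480 × $77.99 = $16,883,275.20.
EBIT = $16,883,275.20 − $5,618,500 = $11,264,775.20. Interest = $2,376,200.00.
DOL = $16,883,275.20 ÷ $11,264,775.20 = 1.4988; DFL = $11,264,775.20 ÷ $8,888,575.20 = 1.2673.
Combined leverage = 1.4988 × 1.2673 = 1.8994.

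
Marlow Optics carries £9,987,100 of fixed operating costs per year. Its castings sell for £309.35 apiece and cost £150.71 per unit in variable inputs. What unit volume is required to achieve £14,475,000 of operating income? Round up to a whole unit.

154,199 castings

Unit CM = price − variable cost = £309.35 − £150.71 = £158.64.
Required volume = (fixed costs + target profit) ÷ CM = (£9,987,100 + £14,475,000) ÷ £158.64 = 154,198.81, so 154,199 castings.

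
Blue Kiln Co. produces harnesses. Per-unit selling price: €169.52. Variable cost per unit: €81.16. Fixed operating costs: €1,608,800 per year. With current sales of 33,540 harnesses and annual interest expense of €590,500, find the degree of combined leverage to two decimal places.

3.88

Total contribution margin = 33,540 × €88.36 = €2,963,594.40.
Operating income = contribution − fixed costs = €2,963,594.40 − €1,608,800 = €1,354,794.40. Interest = €590,500.00.
DOL = €2,963,594.40 ÷ €1,354,794.40 = 2.1875; DFL = €1,354,794.40 ÷ €764,294.40 = 1.7726.
Combined leverage = 2.1875 × 1.7726 = 3.8776.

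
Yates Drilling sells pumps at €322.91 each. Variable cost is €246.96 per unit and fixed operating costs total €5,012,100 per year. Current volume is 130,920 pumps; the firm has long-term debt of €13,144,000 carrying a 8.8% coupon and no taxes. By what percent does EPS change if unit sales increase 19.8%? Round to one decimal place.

Total contribution margin = 130,920 × €75.95 = €9,943,374.00.
Subtracting fixed costs: EBIT = €9,943,374.00 − €5,012,100 = €4,931,274.00.
After interest of €1,156,672.00, pre-tax earnings = €3,774,602.00.
Degree of combined leverage = contribution ÷ (EBIT − I) = €9,943,374.00 ÷ €3,774,602.00 = 2.6343.
%ΔEPS = DCL × %ΔSales = 2.6343 × +19.8% = +52.2%.

+52.2%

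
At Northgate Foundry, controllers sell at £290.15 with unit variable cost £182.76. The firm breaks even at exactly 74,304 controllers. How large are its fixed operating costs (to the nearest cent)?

Unit CM = price − variable cost = £290.15 − £182.76 = £107.39.
Fixed costs = break-even units × CM = 74,304 × £107.39 = £7,979,506.56.

£7,979,506.56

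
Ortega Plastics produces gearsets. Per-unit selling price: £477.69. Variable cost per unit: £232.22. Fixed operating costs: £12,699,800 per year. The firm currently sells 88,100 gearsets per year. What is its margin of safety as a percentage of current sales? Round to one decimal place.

41.3%

Unit CM = price − variable cost = £477.69 − £232.22 = £245.47. Break-even units = £12,699,800 ÷ £245.47 = 51,736.67; break-even revenue = 51,736.67 × £477.69 = £24,714,089.14.
Actual sales revenue = 88,100 × £477.69 = £42,084,489.00.
Margin of safety = (£42,084,489.00 − £24,714,089.14) ÷ £42,084,489.00 = 41.3%.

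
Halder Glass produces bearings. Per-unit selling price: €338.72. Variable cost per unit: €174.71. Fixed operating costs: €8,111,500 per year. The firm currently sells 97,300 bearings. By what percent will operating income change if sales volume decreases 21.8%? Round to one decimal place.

Total contribution margin = 97,300 × €164.01 = €15,958,173.00.
EBIT = €15,958,173.00 − €8,111,500 = €7,846,673.00.
Degree of operating leverage = €15,958,173.00 / €7,846,673.00 = 2.0338.
%ΔEBIT = DOL × %ΔSales = 2.0338 × -21.8% = -44.3%.

-44.3%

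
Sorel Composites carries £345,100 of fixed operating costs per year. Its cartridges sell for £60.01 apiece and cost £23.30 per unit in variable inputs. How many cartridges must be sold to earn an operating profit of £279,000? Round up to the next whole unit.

Unit CM = price − variable cost = £60.01 − £23.30 = £36.71.
Required volume = (fixed costs + target profit) ÷ CM = (£345,100 + £279,000) ÷ £36.71 = 17,000.82, so 17,001 cartridges.

17,001 cartridges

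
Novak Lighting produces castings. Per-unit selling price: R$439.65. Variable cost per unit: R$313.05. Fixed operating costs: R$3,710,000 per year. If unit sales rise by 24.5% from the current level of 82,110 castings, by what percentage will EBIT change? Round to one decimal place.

+38.1%

Contribution at this volume is 82,110 × R$126.60 = R$10,395,126.00.
Operating income = contribution − fixed costs = R$10,395,126.00 − R$3,710,000 = R$6,685,126.00.
So DOL = total CM / EBIT = R$10,395,126.00 / R$6,685,126.00 = 1.5550.
%ΔEBIT = DOL × %ΔSales = 1.5550 × +24.5% = +38.1%.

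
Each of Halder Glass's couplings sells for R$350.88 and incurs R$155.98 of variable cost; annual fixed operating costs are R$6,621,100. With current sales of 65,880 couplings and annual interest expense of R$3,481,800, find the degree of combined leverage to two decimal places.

4.69

At 65,880 units, contribution = 65,880 × R$194.90 = R$12,840,012.00.
Operating income = contribution − fixed costs = R$12,840,012.00 − R$6,621,100 = R$6,218,912.00. Interest = R$3,481,800.00, so EBIT − I = R$2,737,112.00.
Degree of total leverage = total CM / (EBIT − interest) = R$12,840,012.00 / R$2,737,112.00 = 4.6911.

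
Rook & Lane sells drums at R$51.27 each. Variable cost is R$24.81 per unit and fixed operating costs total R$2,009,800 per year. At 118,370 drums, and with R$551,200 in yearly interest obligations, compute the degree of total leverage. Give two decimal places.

Total contribution margin = 118,370 × R$26.46 = R$3,132,070.20.
Operating income = contribution − fixed costs = R$3,132,070.20 − R$2,009,800 = R$1,122,270.20. Interest = R$551,200.00.
DOL = R$3,132,070.20 ÷ R$1,122,270.20 = 2.7908; DFL = R$1,122,270.20 ÷ R$571,070.20 = 1.9652.
DCL = DOL × DFL = 2.7908 × 1.9652 = 5.4845.

5.48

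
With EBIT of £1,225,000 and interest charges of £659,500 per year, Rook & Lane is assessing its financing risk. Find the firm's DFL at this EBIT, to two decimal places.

Annual interest charges come to £659,500.00.
Degree of financial leverage = EBIT / (EBIT − interest) = £1,225,000 / £565,500.00 = 2.1662.

2.17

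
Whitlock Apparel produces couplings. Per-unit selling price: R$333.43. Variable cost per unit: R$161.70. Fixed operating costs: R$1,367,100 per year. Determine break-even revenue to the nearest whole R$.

Contribution margin per unit = R$333.43 − R$161.70 = R$171.73, a CM ratio of R$171.73 ÷ R$333.43 = 0.5150.
Break-even sales = FC ÷ CM ratio = R$1,367,100 × R$333.43 / R$171.73 = R$2,654,354.

R$2,654,354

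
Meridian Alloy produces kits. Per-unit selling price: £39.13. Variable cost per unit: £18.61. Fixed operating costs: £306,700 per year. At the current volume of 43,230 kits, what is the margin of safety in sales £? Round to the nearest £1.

Each unit contributes £39.13 − £18.61 = £20.52. Break-even units = £306,700 ÷ £20.52 = 14,946.39; break-even revenue = 14,946.39 × £39.13 = £584,852.39.
Current sales = 43,230 × £39.13 = £1,691,589.90.
Margin of safety = £1,691,589.90 − £584,852.39 = £1,106,738.

£1,106,738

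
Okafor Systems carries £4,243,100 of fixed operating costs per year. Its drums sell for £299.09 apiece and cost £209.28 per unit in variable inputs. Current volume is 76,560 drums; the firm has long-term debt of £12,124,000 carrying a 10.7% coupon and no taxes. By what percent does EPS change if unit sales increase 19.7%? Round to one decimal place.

+101.4%

Contribution at this volume is 76,560 × £89.81 = £6,875,853.60.
Subtracting fixed costs: EBIT = £6,875,853.60 − £4,243,100 = £2,632,753.60.
After interest of £1,297,268.00, pre-tax earnings = £1,335,485.60.
Degree of combined leverage = contribution ÷ (EBIT − I) = £6,875,853.60 ÷ £1,335,485.60 = 5.1486.
EPS therefore changes by 5.1486 × (+19.7%) = +101.4%.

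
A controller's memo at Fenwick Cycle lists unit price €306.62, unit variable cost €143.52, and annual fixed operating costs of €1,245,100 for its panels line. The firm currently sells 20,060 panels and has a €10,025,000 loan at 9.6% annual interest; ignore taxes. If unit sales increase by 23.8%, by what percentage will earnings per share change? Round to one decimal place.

+73.2%

Contribution at this volume is 20,060 × €163.10 = €3,271,786.00.
Operating income = contribution − fixed costs = €3,271,786.00 − €1,245,100 = €2,026,686.00.
Interest = €962,400.00, so EBIT − I = €1,064,286.00.
Degree of combined leverage = contribution ÷ (EBIT − I) = €3,271,786.00 ÷ €1,064,286.00 = 3.0742.
EPS therefore changes by 3.0742 × (+23.8%) = +73.2%.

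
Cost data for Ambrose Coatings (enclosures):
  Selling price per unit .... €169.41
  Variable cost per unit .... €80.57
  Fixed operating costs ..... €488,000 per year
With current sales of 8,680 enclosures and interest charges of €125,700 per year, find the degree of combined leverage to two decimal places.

At 8,680 units, contribution = 8,680 × €88.84 = €771,131.20.
Operating income = contribution − fixed costs = €771,131.20 − €488,000 = €283,131.20. Interest = €125,700.00, so EBIT − I = €157,431.20.
Degree of total leverage = total CM / (EBIT − interest) = €771,131.20 / €157,431.20 = 4.8982.

4.90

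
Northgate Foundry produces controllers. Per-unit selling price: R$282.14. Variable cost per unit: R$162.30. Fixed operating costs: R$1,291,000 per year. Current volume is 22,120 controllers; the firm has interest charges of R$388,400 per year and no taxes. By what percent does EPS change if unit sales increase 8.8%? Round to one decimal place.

Contribution at this volume is 22,120 × R$119.84 = R$2,650,860.80.
Operating income = contribution − fixed costs = R$2,650,860.80 − R$1,291,000 = R$1,359,860.80.
Interest = R$388,400.00, so EBIT − I = R$971,460.80.
DCL = total CM / (EBIT − I) = R$2,650,860.80 / R$971,460.80 = 2.7287.
EPS therefore changes by 2.7287 × (+8.8%) = +24.0%.

+24.0%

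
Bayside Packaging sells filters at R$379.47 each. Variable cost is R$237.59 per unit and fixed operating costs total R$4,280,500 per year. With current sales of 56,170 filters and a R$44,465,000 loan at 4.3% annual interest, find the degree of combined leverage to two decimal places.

At 56,170 units, contribution = 56,170 × R$141.88 = R$7,969,399.60.
Subtracting fixed costs: EBIT = R$7,969,399.60 − R$4,280,500 = R$3,688,899.60. Interest = R$1,911,995.00, so EBIT − I = R$1,776,904.60.
Degree of total leverage = total CM / (EBIT − interest) = R$7,969,399.60 / R$1,776,904.60 = 4.4850.

4.48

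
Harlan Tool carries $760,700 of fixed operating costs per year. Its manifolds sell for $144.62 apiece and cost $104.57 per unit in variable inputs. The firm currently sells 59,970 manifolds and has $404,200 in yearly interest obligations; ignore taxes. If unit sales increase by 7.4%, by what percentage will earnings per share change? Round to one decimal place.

+14.4%

Total contribution margin = 59,970 × $40.05 = $2,401,798.50.
Subtracting fixed costs: EBIT = $2,401,798.50 − $760,700 = $1,641,098.50.
After interest of $404,200.00, pre-tax earnings = $1,236,898.50.
Degree of combined leverage = contribution ÷ (EBIT − I) = $2,401,798.50 ÷ $1,236,898.50 = 1.9418.
EPS therefore changes by 1.9418 × (+7.4%) = +14.4%.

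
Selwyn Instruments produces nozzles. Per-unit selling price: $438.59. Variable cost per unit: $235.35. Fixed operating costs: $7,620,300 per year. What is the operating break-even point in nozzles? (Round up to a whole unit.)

Contribution margin per unit = $438.59 − $235.35 = $203.24.
Break-even volume = fixed costs ÷ CM per unit = $7,620,300 ÷ $203.24 = 37,494.10, so 37,495 nozzles.

37,495 nozzles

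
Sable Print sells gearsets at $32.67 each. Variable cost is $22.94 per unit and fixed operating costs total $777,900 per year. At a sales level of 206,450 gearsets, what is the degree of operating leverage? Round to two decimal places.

Total contribution margin = 206,450 × $9.73 = $2,008,758.50.
Operating income = contribution − fixed costs = $2,008,758.50 − $777,900 = $1,230,858.50.
So DOL = total CM / EBIT = $2,008,758.50 / $1,230,858.50 = 1.6320.

1.63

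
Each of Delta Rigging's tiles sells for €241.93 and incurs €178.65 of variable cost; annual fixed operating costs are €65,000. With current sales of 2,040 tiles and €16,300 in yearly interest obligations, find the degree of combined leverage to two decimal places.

Total contribution margin = 2,040 × €63.28 = €129,091.20.
Operating income = contribution − fixed costs = €129,091.20 − €65,000 = €64,091.20. Interest = €16,300.00.
DOL = €129,091.20 ÷ €64,091.20 = 2.0142; DFL = €64,091.20 ÷ €47,791.20 = 1.3411.
DCL = DOL × DFL = 2.0142 × 1.3411 = 2.7012.

2.70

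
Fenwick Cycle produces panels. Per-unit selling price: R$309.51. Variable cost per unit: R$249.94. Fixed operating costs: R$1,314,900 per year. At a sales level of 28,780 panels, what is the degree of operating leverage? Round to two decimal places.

4.29

Total contribution margin = 28,780 × R$59.57 = R$1,714,424.60.
EBIT = R$1,714,424.60 − R$1,314,900 = R$399,524.60.
Degree of operating leverage = R$1,714,424.60 / R$399,524.60 = 4.2912.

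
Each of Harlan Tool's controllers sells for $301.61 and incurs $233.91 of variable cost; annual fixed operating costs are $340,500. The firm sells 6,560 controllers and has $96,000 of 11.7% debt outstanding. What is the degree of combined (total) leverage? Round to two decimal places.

4.81

Contribution at this volume is 6,560 × $67.70 = $444,112.00.
Subtracting fixed costs: EBIT = $444,112.00 − $340,500 = $103,612.00. Interest = $11,232.00.
DOL = $444,112.00 ÷ $103,612.00 = 4.2863; DFL = $103,612.00 ÷ $92,380.00 = 1.1216.
Combined leverage = 4.2863 × 1.1216 = 4.8075.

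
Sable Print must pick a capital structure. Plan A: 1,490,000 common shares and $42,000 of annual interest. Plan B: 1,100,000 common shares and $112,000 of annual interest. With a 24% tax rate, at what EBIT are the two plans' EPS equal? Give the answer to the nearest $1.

Set EPS_A = EPS_B: (EBIT − $42,000)(1 − 0.24) ÷ 1,490,000 = (EBIT − $112,000)(1 − 0.24) ÷ 1,100,000.
The (1 − t) factor cancels: (EBIT − 42,000) × 1,100,000 = (EBIT − 112,000) × 1,490,000.
EBIT × (1,490,000 − 1,100,000) = 112,000 × 1,490,000 − 42,000 × 1,100,000 = 120,680,000,000, so EBIT = 120,680,000,000 ÷ 390,000 = 309,435.90.

$309,436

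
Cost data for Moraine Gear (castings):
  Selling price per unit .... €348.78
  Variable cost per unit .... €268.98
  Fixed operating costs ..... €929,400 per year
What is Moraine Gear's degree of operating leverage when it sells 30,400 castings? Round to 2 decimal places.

At 30,400 units, contribution = 30,400 × €79.80 = €2,425,920.00.
EBIT = €2,425,920.00 − €929,400 = €1,496,520.00.
DOL = contribution ÷ EBIT = €2,425,920.00 ÷ €1,496,520.00 = 1.6210.

1.62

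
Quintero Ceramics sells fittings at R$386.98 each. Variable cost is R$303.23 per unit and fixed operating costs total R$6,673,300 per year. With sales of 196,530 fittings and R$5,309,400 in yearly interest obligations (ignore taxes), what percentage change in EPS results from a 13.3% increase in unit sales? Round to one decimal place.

+48.9%

Contribution at this volume is 196,530 × R$83.75 = R$16,459,387.50.
EBIT = R$16,459,387.50 − R$6,673,300 = R$9,786,087.50.
After interest of R$5,309,400.00, pre-tax earnings = R$4,476,687.50.
Degree of combined leverage = contribution ÷ (EBIT − I) = R$16,459,387.50 ÷ R$4,476,687.50 = 3.6767.
%ΔEPS = DCL × %ΔSales = 3.6767 × +13.3% = +48.9%.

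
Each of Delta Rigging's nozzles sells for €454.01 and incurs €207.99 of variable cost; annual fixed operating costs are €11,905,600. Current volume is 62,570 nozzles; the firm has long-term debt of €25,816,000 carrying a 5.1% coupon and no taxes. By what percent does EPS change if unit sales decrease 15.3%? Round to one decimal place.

At 62,570 units, contribution = 62,570 × €246.02 = €15,393,471.40.
EBIT = €15,393,471.40 − €11,905,600 = €3,487,871.40.
Interest = €1,316,616.00, so EBIT − I = €2,171,255.40.
Degree of combined leverage = contribution ÷ (EBIT − I) = €15,393,471.40 ÷ €2,171,255.40 = 7.0897.
%ΔEPS = DCL × %ΔSales = 7.0897 × -15.3% = -108.5%.

-108.5%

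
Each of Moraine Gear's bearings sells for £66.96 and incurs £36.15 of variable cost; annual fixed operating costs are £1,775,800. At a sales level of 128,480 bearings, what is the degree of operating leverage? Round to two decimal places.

1.81

Total contribution margin = 128,480 × £30.81 = £3,958,468.80.
EBIT = £3,958,468.80 − £1,775,800 = £2,182,668.80.
So DOL = total CM / EBIT = £3,958,468.80 / £2,182,668.80 = 1.8136.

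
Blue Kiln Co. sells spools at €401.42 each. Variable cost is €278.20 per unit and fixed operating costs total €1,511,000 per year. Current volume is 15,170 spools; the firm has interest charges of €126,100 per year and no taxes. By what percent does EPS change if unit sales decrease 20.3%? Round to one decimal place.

-163.5%

At 15,170 units, contribution = 15,170 × €123.22 = €1,869,247.40.
EBIT = €1,869,247.40 − €1,511,000 = €358,247.40.
After interest of €126,100.00, pre-tax earnings = €232,147.40.
DCL = total CM / (EBIT − I) = €1,869,247.40 / €232,147.40 = 8.0520.
EPS therefore changes by 8.0520 × (-20.3%) = -163.5%.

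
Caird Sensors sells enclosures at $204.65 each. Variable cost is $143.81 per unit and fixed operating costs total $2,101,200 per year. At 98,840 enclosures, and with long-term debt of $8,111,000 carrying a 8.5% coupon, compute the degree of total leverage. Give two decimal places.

1.87

At 98,840 units, contribution = 98,840 × $60.84 = $6,013,425.60.
Subtracting fixed costs: EBIT = $6,013,425.60 − $2,101,200 = $3,912,225.60. Interest = $689,435.00.
DOL = $6,013,425.60 ÷ $3,912,225.60 = 1.5371; DFL = $3,912,225.60 ÷ $3,222,790.60 = 1.2139.
Combined leverage = 1.5371 × 1.2139 = 1.8659.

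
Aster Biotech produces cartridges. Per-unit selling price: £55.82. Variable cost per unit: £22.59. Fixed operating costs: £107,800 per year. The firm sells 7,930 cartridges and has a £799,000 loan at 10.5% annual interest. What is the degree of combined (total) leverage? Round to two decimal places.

Total contribution margin = 7,930 × £33.23 = £263,513.90.
Operating income = contribution − fixed costs = £263,513.90 − £107,800 = £155,713.90. Interest = £83,895.00, so EBIT − I = £71,818.90.
DCL = contribution ÷ (EBIT − I) = £263,513.90 ÷ £71,818.90 = 3.6691.

3.67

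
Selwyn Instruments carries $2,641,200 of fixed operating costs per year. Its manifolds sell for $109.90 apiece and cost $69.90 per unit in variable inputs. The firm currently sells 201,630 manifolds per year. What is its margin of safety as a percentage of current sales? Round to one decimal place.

67.3%

Each unit contributes $109.90 − $69.90 = $40.00. Break-even units = $2,641,200 ÷ $40.00 = 66,030.00; break-even revenue = 66,030.00 × $109.90 = $7,256,697.00.
Current sales = 201,630 × $109.90 = $22,159,137.00.
Margin of safety = ($22,159,137.00 − $7,256,697.00) ÷ $22,159,137.00 = 67.3%.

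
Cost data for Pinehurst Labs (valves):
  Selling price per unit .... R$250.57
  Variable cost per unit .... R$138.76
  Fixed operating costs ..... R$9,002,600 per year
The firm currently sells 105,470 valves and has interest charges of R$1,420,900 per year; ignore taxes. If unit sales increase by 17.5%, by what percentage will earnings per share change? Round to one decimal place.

+150.7%

At 105,470 units, contribution = 105,470 × R$111.81 = R$11,792,600.70.
EBIT = R$11,792,600.70 − R$9,002,600 = R$2,790,000.70.
After interest of R$1,420,900.00, pre-tax earnings = R$1,369,100.70.
DCL = total CM / (EBIT − I) = R$11,792,600.70 / R$1,369,100.70 = 8.6134.
%ΔEPS = DCL × %ΔSales = 8.6134 × +17.5% = +150.7%.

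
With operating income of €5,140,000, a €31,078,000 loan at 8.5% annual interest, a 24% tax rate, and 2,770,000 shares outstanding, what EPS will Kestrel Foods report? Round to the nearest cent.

Interest = €2,641,630.00, so EBT = €5,140,000 − €2,641,630.00 = €2,498,370.00.
Net income = €2,498,370.00 × (1 − 0.24) = €1,898,761.20.
EPS = €1,898,761.20 ÷ 2,770,000 = €0.69.

€0.69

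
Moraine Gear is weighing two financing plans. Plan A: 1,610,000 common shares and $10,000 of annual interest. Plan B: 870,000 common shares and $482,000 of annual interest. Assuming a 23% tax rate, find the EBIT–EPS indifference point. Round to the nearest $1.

Set EPS_A = EPS_B: (EBIT − $10,000)(1 − 0.23) ÷ 1,610,000 = (EBIT − $482,000)(1 − 0.23) ÷ 870,000.
Cancelling (1 − t) and cross-multiplying: 870,000·(EBIT − 10,000) = 1,610,000·(EBIT − 482,000).
EBIT × (1,610,000 − 870,000) = 482,000 × 1,610,000 − 10,000 × 870,000 = 767,320,000,000, so EBIT = 767,320,000,000 ÷ 740,000 = 1,036,918.92.

$1,036,919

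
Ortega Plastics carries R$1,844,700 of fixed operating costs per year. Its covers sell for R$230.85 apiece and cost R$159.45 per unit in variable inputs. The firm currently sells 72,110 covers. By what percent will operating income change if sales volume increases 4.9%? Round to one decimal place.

+7.6%

At 72,110 units, contribution = 72,110 × R$71.40 = R$5,148,654.00.
EBIT = R$5,148,654.00 − R$1,844,700 = R$3,303,954.00.
DOL = contribution ÷ EBIT = R$5,148,654.00 ÷ R$3,303,954.00 = 1.5583.
So EBIT moves 1.5583 × (+4.9%) = +7.6%.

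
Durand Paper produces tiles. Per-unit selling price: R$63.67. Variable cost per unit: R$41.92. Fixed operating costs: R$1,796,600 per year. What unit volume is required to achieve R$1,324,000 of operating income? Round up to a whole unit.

143,476 tiles

Each unit contributes R$63.67 − R$41.92 = R$21.75.
Required volume = (fixed costs + target profit) ÷ CM = (R$1,796,600 + R$1,324,000) ÷ R$21.75 = 143,475.86, so 143,476 tiles.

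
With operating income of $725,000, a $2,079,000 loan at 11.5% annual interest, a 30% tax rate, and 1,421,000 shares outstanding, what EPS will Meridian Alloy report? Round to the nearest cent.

Interest = $239,085.00, so EBT = $725,000 − $239,085.00 = $485,915.00.
After tax at 30%: net income = $485,915.00 × 0.70 = $340,140.50.
Per share: $340,140.50 / 1,421,000 shares = $0.24.

$0.24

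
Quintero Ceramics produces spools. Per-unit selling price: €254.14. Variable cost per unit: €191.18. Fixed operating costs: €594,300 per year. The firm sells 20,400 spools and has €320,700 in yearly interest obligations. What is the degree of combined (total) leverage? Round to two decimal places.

3.48

Contribution at this volume is 20,400 × €62.96 = €1,284,384.00.
Subtracting fixed costs: EBIT = €1,284,384.00 − €594,300 = €690,084.00. Interest = €320,700.00, so EBIT − I = €369,384.00.
DCL = contribution ÷ (EBIT − I) = €1,284,384.00 ÷ €369,384.00 = 3.4771.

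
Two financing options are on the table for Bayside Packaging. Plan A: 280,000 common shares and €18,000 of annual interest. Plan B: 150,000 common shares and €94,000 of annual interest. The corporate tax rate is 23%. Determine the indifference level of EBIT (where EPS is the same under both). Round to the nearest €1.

At indifference, (EBIT − 18,000)(1 − t)/280,000 = (EBIT − 94,000)(1 − t)/150,000.
Cancelling (1 − t) and cross-multiplying: 150,000·(EBIT − 18,000) = 280,000·(EBIT − 94,000).
EBIT × (280,000 − 150,000) = 94,000 × 280,000 − 18,000 × 150,000 = 23,620,000,000, so EBIT = 23,620,000,000 ÷ 130,000 = 181,692.31.

€181,692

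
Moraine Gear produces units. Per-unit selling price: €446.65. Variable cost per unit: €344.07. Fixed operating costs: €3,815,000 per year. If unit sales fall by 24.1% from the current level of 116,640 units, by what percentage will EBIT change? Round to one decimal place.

-35.4%

Contribution at this volume is 116,640 × €102.58 = €11,964,931.20.
Subtracting fixed costs: EBIT = €11,964,931.20 − €3,815,000 = €8,149,931.20.
So DOL = total CM / EBIT = €11,964,931.20 / €8,149,931.20 = 1.4681.
Operating income changes by 1.4681 × -24.1% = -35.4%.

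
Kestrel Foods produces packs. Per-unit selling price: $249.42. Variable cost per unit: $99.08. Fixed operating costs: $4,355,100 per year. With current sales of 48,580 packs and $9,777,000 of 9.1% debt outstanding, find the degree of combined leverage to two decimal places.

3.55

Total contribution margin = 48,580 × $150.34 = $7,303,517.20.
Operating income = contribution − fixed costs = $7,303,517.20 − $4,355,100 = $2,948,417.20. Interest = $889,707.00, so EBIT − I = $2,058,710.20.
Degree of total leverage = total CM / (EBIT − interest) = $7,303,517.20 / $2,058,710.20 = 3.5476.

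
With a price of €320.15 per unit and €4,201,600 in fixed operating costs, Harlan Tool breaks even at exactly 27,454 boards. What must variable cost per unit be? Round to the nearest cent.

€167.11

Contribution per unit must be FC / Q = €4,201,600 / 27,454 = €153.0415.
Variable cost per unit = €320.15 − €153.0415 = €167.11.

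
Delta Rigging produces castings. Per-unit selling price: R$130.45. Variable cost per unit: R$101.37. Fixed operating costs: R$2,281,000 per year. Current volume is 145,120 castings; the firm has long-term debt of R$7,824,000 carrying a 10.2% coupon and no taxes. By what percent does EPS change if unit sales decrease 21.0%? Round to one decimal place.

-77.7%

Total contribution margin = 145,120 × R$29.08 = R$4,220,089.60.
Operating income = contribution − fixed costs = R$4,220,089.60 − R$2,281,000 = R$1,939,089.60.
After interest of R$798,048.00, pre-tax earnings = R$1,141,041.60.
DCL = total CM / (EBIT − I) = R$4,220,089.60 / R$1,141,041.60 = 3.6985.
EPS therefore changes by 3.6985 × (-21.0%) = -77.7%.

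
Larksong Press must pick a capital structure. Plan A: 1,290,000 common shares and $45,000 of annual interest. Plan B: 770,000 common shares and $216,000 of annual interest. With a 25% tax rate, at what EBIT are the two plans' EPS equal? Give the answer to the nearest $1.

$469,212

At indifference, (EBIT − 45,000)(1 − t)/1,290,000 = (EBIT − 216,000)(1 − t)/770,000.
Cancelling (1 − t) and cross-multiplying: 770,000·(EBIT − 45,000) = 1,290,000·(EBIT − 216,000).
EBIT × (1,290,000 − 770,000) = 216,000 × 1,290,000 − 45,000 × 770,000 = 243,990,000,000, so EBIT = 243,990,000,000 ÷ 520,000 = 469,211.54.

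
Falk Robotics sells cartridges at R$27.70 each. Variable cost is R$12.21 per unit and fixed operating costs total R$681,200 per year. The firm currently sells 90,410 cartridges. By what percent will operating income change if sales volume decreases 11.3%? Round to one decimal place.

Contribution at this volume is 90,410 × R$15.49 = R$1,400,450.90.
EBIT = R$1,400,450.90 − R$681,200 = R$719,250.90.
Degree of operating leverage = R$1,400,450.90 / R$719,250.90 = 1.9471.
Operating income changes by 1.9471 × -11.3% = -22.0%.

-22.0%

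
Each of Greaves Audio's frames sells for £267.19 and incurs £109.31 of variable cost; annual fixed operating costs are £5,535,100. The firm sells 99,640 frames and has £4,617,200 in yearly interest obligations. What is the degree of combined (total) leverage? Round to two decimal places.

At 99,640 units, contribution = 99,640 × £157.88 = £15,731,163.20.
EBIT = £15,731,163.20 − £5,535,100 = £10,196,063.20. Interest = £4,617,200.00, so EBIT − I = £5,578,863.20.
DCL = contribution ÷ (EBIT − I) = £15,731,163.20 ÷ £5,578,863.20 = 2.8198.

2.82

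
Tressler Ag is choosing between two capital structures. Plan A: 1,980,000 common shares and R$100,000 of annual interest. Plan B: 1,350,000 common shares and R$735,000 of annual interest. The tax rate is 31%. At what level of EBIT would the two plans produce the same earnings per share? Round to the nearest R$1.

At indifference, (EBIT − 100,000)(1 − t)/1,980,000 = (EBIT − 735,000)(1 − t)/1,350,000.
Cancelling (1 − t) and cross-multiplying: 1,350,000·(EBIT − 100,000) = 1,980,000·(EBIT − 735,000).
EBIT × (1,980,000 − 1,350,000) = 735,000 × 1,980,000 − 100,000 × 1,350,000 = 1,320,300,000,000, so EBIT = 1,320,300,000,000 ÷ 630,000 = 2,095,714.29.

R$2,095,714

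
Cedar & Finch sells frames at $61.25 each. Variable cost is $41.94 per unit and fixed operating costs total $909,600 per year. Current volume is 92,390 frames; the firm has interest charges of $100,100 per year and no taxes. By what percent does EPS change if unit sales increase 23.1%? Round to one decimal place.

Total contribution margin = 92,390 × $19.31 = $1,784,050.90.
Subtracting fixed costs: EBIT = $1,784,050.90 − $909,600 = $874,450.90.
After interest of $100,100.00, pre-tax earnings = $774,350.90.
DCL = total CM / (EBIT − I) = $1,784,050.90 / $774,350.90 = 2.3039.
%ΔEPS = DCL × %ΔSales = 2.3039 × +23.1% = +53.2%.

+53.2%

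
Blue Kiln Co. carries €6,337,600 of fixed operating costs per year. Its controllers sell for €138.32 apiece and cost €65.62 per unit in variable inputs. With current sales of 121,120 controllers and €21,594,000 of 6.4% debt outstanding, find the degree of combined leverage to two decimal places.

8.11

At 121,120 units, contribution = 121,120 × €72.70 = €8,805,424.00.
Subtracting fixed costs: EBIT = €8,805,424.00 − €6,337,600 = €2,467,824.00. Interest = €1,382,016.00.
DOL = €8,805,424.00 ÷ €2,467,824.00 = 3.5681; DFL = €2,467,824.00 ÷ €1,085,808.00 = 2.2728.
Combined leverage = 3.5681 × 2.2728 = 8.1096.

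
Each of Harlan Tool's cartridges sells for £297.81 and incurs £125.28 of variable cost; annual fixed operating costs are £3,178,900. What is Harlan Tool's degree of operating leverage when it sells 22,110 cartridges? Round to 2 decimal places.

6.00

Total contribution margin = 22,110 × £172.53 = £3,814,638.30.
Subtracting fixed costs: EBIT = £3,814,638.30 − £3,178,900 = £635,738.30.
So DOL = total CM / EBIT = £3,814,638.30 / £635,738.30 = 6.0003.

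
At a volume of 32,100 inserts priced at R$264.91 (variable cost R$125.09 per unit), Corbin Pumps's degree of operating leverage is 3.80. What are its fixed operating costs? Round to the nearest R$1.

At 32,100 units, contribution = 32,100 × R$139.82 = R$4,488,222.00.
DOL = contribution / EBIT, so EBIT = R$4,488,222.00 / 3.80 = R$1,181,111.05.
And FC = contribution − EBIT = R$4,488,222.00 − R$1,181,111.05 = R$3,307,111.

R$3,307,111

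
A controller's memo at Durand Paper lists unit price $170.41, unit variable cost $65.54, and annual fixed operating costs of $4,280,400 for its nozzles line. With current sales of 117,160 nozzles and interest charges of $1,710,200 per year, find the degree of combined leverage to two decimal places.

At 117,160 units, contribution = 117,160 × $104.87 = $12,286,569.20.
Subtracting fixed costs: EBIT = $12,286,569.20 − $4,280,400 = $8,006,169.20. Interest = $1,710,200.00.
DOL = $12,286,569.20 ÷ $8,006,169.20 = 1.5346; DFL = $8,006,169.20 ÷ $6,295,969.20 = 1.2716.
DCL = DOL × DFL = 1.5346 × 1.2716 = 1.9514.

1.95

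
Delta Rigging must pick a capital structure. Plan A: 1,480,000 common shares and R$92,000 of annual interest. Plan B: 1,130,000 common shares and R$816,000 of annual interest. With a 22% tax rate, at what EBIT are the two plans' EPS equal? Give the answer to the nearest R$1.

R$3,153,486

At indifference, (EBIT − 92,000)(1 − t)/1,480,000 = (EBIT − 816,000)(1 − t)/1,130,000.
The (1 − t) factor cancels: (EBIT − 92,000) × 1,130,000 = (EBIT − 816,000) × 1,480,000.
Solving, EBIT = (816,000·1,480,000 − 92,000·1,130,000) / (1,480,000 − 1,130,000) = 1,103,720,000,000 / 350,000 = 3,153,485.71.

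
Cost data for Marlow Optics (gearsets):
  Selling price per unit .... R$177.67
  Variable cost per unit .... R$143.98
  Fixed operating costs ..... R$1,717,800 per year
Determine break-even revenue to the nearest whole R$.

R$9,059,113

CM per unit = R$177.67 − R$143.98 = R$33.69; CM ratio = R$33.69 / R$177.67 = 0.1896.
Break-even revenue = fixed costs × price ÷ CM = R$1,717,800 × R$177.67 ÷ R$33.69 = R$9,059,113.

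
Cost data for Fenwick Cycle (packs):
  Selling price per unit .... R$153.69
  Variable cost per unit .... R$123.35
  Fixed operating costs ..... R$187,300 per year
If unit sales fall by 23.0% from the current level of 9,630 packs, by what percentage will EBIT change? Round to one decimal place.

Total contribution margin = 9,630 × R$30.34 = R$292,174.20.
Operating income = contribution − fixed costs = R$292,174.20 − R$187,300 = R$104,874.20.
So DOL = total CM / EBIT = R$292,174.20 / R$104,874.20 = 2.7859.
So EBIT moves 2.7859 × (-23.0%) = -64.1%.

-64.1%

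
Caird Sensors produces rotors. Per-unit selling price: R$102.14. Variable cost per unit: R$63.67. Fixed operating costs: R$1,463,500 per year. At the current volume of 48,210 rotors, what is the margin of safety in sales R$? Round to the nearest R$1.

Contribution margin per unit = R$102.14 − R$63.67 = R$38.47. Break-even units = R$1,463,500 ÷ R$38.47 = 38,042.63; break-even revenue = 38,042.63 × R$102.14 = R$3,885,674.29.
Current sales = 48,210 × R$102.14 = R$4,924,169.40.
Margin of safety = R$4,924,169.40 − R$3,885,674.29 = R$1,038,495.

R$1,038,495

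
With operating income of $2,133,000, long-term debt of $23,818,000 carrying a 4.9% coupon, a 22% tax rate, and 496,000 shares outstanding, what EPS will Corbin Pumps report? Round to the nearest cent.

Interest = $1,167,082.00, so EBT = $2,133,000 − $1,167,082.00 = $965,918.00.
Net income = $965,918.00 × (1 − 0.22) = $753,416.04.
EPS = $753,416.04 ÷ 496,000 = $1.52.

$1.52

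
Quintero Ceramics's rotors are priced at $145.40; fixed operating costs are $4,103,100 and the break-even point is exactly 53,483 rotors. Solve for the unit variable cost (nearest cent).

$68.68

At break-even, FC = Q × (P − VC), so P − VC = $4,103,100 ÷ 53,483 = $76.7178.
Hence VC = price − CM = $145.40 − $76.7178 = $68.68.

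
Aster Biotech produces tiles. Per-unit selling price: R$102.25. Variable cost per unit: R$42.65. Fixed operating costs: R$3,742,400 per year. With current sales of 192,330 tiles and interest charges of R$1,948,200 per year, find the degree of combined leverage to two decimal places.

1.99

Total contribution margin = 192,330 × R$59.60 = R$11,462,868.00.
Subtracting fixed costs: EBIT = R$11,462,868.00 − R$3,742,400 = R$7,720,468.00. Interest = R$1,948,200.00, so EBIT − I = R$5,772,268.00.
Degree of total leverage = total CM / (EBIT − interest) = R$11,462,868.00 / R$5,772,268.00 = 1.9859.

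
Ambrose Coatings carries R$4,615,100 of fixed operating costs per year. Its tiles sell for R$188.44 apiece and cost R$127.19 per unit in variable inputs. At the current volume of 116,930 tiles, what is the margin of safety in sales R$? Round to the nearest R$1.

R$7,835,604

Each unit contributes R$188.44 − R$127.19 = R$61.25. Break-even units = R$4,615,100 ÷ R$61.25 = 75,348.57; break-even revenue = 75,348.57 × R$188.44 = R$14,198,684.80.
Actual sales revenue = 116,930 × R$188.44 = R$22,034,289.20.
Margin of safety = R$22,034,289.20 − R$14,198,684.80 = R$7,835,604.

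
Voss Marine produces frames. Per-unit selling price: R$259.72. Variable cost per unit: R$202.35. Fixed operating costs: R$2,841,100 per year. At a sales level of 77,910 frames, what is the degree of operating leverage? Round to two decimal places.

2.74

Contribution at this volume is 77,910 × R$57.37 = R$4,469,696.70.
Operating income = contribution − fixed costs = R$4,469,696.70 − R$2,841,100 = R$1,628,596.70.
DOL = contribution ÷ EBIT = R$4,469,696.70 ÷ R$1,628,596.70 = 2.7445.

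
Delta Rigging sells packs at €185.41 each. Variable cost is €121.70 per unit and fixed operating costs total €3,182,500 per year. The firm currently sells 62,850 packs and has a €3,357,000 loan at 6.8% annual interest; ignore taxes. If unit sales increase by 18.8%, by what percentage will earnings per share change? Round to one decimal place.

At 62,850 units, contribution = 62,850 × €63.71 = €4,004,173.50.
Subtracting fixed costs: EBIT = €4,004,173.50 − €3,182,500 = €821,673.50.
After interest of €228,276.00, pre-tax earnings = €593,397.50.
DCL = total CM / (EBIT − I) = €4,004,173.50 / €593,397.50 = 6.7479.
%ΔEPS = DCL × %ΔSales = 6.7479 × +18.8% = +126.9%.

+126.9%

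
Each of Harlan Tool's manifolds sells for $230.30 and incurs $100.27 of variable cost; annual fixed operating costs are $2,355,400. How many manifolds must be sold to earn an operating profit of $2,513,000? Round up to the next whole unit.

37,441 manifolds

Unit CM = price − variable cost = $230.30 − $100.27 = $130.03.
Need Q such that Q × $130.03 − $2,355,400 = $2,513,000, i.e. Q = $4,868,400 / $130.03 = 37,440.59 → 37,441.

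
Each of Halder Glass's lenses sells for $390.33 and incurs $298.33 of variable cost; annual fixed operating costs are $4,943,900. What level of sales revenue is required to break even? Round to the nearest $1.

$20,975,571

Contribution margin per unit = $390.33 − $298.33 = $92.00, a CM ratio of $92.00 ÷ $390.33 = 0.2357.
Break-even revenue = fixed costs × price ÷ CM = $4,943,900 × $390.33 ÷ $92.00 = $20,975,571.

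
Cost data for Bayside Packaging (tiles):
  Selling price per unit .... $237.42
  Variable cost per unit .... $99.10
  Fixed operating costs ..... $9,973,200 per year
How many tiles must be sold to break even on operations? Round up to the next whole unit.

Unit CM = price − variable cost = $237.42 − $99.10 = $138.32.
Break-even volume = fixed costs ÷ CM per unit = $9,973,200 ÷ $138.32 = 72,102.37, so 72,103 tiles.

72,103 tiles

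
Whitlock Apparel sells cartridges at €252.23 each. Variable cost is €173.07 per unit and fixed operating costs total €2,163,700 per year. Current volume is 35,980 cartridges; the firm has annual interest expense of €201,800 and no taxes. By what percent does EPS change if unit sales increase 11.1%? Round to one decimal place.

Total contribution margin = 35,980 × €79.16 = €2,848,176.80.
Operating income = contribution − fixed costs = €2,848,176.80 − €2,163,700 = €684,476.80.
Interest = €201,800.00, so EBIT − I = €482,676.80.
DCL = total CM / (EBIT − I) = €2,848,176.80 / €482,676.80 = 5.9008.
EPS therefore changes by 5.9008 × (+11.1%) = +65.5%.

+65.5%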